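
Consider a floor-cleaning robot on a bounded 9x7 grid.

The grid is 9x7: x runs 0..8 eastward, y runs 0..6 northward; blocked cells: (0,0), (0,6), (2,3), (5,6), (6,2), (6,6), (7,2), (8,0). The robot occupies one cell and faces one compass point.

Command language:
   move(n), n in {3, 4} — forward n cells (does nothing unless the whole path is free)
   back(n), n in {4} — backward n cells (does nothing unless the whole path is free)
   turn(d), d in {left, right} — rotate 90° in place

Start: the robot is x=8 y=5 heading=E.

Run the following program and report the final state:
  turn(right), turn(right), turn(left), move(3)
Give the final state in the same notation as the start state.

x=8 y=2 heading=S

start: x=8 y=5 heading=E
[1] after turn(right): x=8 y=5 heading=S
[2] after turn(right): x=8 y=5 heading=W
[3] after turn(left): x=8 y=5 heading=S
[4] after move(3): x=8 y=2 heading=S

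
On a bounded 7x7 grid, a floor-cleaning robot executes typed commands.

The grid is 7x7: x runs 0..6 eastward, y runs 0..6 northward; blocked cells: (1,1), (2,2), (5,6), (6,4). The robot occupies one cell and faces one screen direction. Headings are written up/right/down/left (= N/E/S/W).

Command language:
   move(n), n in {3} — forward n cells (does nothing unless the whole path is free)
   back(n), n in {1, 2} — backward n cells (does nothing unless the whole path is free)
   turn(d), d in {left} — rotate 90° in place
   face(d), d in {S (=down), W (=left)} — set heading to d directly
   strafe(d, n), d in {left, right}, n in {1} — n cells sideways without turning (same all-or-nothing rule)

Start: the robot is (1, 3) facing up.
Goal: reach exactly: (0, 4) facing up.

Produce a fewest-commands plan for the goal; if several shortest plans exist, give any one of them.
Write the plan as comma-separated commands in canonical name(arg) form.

move(3), strafe(left, 1), back(2)

initial: (1, 3) facing up
t=1 move(3) ⇒ (1, 6) facing up
t=2 strafe(left, 1) ⇒ (0, 6) facing up
t=3 back(2) ⇒ (0, 4) facing up
nothing shorter than 3 reaches the goal.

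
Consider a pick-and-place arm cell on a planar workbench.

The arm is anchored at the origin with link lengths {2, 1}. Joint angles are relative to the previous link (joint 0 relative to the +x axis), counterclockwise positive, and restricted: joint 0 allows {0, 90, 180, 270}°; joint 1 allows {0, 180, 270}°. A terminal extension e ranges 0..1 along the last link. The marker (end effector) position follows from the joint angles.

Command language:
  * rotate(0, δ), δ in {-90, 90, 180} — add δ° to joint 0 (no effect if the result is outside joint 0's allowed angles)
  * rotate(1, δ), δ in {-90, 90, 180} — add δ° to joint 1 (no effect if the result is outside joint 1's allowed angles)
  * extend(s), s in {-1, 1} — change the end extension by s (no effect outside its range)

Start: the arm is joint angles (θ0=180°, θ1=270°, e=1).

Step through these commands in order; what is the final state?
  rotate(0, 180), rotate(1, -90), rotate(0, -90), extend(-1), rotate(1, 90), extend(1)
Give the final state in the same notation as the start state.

joint angles (θ0=270°, θ1=270°, e=1)

t0: joint angles (θ0=180°, θ1=270°, e=1)
1. rotate(0, 180) → joint angles (θ0=0°, θ1=270°, e=1)
2. rotate(1, -90) → joint angles (θ0=0°, θ1=180°, e=1)
3. rotate(0, -90) → joint angles (θ0=270°, θ1=180°, e=1)
4. extend(-1) → joint angles (θ0=270°, θ1=180°, e=0)
5. rotate(1, 90) → joint angles (θ0=270°, θ1=270°, e=0)
6. extend(1) → joint angles (θ0=270°, θ1=270°, e=1)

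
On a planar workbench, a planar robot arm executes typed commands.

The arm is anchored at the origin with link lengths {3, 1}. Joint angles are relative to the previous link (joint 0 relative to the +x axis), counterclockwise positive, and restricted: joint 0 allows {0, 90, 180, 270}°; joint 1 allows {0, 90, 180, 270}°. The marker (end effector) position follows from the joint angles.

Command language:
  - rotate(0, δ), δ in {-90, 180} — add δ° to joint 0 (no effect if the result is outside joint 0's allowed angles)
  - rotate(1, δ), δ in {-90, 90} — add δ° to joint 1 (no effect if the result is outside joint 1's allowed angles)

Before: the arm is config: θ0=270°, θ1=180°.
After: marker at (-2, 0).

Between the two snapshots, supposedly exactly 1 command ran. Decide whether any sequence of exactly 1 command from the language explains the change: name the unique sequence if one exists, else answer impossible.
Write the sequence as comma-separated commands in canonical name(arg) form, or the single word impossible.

start: config: θ0=270°, θ1=180°
1. rotate(0, -90) → config: θ0=180°, θ1=180°
no other 1-command option fits: unique.

rotate(0, -90)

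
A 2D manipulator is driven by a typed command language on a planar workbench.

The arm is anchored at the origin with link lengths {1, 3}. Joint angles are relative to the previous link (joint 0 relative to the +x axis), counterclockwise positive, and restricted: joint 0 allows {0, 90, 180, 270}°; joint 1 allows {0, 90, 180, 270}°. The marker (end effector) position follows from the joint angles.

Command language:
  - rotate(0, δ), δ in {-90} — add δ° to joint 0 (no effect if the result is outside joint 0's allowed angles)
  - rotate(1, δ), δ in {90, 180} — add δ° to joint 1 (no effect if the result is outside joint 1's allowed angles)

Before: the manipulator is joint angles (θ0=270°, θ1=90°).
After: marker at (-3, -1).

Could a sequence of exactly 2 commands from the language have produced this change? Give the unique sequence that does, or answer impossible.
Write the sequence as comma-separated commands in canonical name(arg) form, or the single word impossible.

rotate(1, 90), rotate(1, 90)

t0: joint angles (θ0=270°, θ1=90°)
t=1 rotate(1, 90) ⇒ joint angles (θ0=270°, θ1=180°)
t=2 rotate(1, 90) ⇒ joint angles (θ0=270°, θ1=270°)
no other 2-command option fits: unique.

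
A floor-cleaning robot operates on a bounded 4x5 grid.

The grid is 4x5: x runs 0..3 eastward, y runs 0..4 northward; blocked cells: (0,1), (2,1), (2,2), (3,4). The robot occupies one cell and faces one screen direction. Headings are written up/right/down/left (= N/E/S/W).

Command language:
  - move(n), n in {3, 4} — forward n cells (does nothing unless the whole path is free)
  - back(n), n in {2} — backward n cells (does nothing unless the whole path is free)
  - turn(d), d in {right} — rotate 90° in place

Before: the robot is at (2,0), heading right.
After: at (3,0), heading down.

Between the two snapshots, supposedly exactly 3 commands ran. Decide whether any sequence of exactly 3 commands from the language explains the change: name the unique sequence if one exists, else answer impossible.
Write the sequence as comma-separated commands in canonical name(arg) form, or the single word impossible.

key: order matters: swapping back(2) and turn(right) lands elsewhere
t0: at (2,0), heading right
step 1 (back(2)): at (0,0), heading right
step 2 (move(3)): at (3,0), heading right
step 3 (turn(right)): at (3,0), heading down
no other 3-command option fits: unique.

back(2), move(3), turn(right)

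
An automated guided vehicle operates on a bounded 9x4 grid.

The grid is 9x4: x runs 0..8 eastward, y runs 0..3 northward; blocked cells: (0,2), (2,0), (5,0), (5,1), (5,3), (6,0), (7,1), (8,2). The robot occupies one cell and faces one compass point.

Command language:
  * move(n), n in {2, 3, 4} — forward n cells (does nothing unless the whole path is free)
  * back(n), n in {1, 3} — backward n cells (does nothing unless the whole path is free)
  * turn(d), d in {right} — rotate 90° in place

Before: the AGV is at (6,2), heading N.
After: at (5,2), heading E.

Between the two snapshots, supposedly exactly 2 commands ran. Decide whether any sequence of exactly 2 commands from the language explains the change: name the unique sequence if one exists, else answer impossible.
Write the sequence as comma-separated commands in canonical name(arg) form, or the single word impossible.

turn(right), back(1)

key: position moved to (5,2) AND the heading swung to E — translation plus rotation needed
initial: at (6,2), heading N
1. turn(right) → at (6,2), heading E
2. back(1) → at (5,2), heading E
no rival 2-sequence matches.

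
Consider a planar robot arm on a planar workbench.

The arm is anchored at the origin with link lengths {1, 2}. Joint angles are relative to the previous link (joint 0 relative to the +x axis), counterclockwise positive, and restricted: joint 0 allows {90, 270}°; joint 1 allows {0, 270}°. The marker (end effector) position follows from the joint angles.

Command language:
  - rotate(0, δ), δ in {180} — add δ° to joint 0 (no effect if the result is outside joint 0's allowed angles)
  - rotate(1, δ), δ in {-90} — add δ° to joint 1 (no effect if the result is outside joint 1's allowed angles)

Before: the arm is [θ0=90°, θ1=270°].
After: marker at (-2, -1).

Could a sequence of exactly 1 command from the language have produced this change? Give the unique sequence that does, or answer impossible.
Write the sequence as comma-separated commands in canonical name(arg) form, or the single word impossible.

start: [θ0=90°, θ1=270°]
step 1 (rotate(0, 180)): [θ0=270°, θ1=270°]
no other 1-command option fits: unique.

rotate(0, 180)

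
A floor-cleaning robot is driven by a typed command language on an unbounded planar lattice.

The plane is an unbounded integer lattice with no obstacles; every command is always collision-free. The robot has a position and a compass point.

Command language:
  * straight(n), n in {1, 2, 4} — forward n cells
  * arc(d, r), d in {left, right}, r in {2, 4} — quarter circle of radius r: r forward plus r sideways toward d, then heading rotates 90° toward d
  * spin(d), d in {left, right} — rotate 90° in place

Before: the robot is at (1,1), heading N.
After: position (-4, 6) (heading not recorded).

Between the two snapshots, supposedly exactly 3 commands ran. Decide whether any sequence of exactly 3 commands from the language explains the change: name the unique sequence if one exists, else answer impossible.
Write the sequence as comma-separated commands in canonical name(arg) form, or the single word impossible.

straight(1), arc(left, 4), straight(1)

from: at (1,1), heading N
step 1 (straight(1)): at (1,2), heading N
step 2 (arc(left, 4)): at (-3,6), heading W
step 3 (straight(1)): at (-4,6), heading W
uniquely the one of 729 3-step routes that fits.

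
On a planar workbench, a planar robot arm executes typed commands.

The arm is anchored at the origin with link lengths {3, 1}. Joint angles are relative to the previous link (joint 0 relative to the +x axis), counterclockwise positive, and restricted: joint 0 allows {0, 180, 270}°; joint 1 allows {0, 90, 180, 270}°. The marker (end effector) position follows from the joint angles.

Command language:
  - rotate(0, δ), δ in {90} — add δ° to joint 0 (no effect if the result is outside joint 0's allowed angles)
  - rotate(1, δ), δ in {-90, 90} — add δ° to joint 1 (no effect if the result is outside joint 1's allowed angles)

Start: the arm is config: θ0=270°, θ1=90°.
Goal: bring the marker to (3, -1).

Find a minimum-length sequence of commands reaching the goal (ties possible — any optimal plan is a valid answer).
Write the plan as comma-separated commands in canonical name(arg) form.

rotate(0, 90), rotate(1, -90), rotate(1, -90)

begin: config: θ0=270°, θ1=90°
t=1 rotate(0, 90) ⇒ config: θ0=0°, θ1=90°
t=2 rotate(1, -90) ⇒ config: θ0=0°, θ1=0°
t=3 rotate(1, -90) ⇒ config: θ0=0°, θ1=270°
minimal: 3 command(s), checked below 3.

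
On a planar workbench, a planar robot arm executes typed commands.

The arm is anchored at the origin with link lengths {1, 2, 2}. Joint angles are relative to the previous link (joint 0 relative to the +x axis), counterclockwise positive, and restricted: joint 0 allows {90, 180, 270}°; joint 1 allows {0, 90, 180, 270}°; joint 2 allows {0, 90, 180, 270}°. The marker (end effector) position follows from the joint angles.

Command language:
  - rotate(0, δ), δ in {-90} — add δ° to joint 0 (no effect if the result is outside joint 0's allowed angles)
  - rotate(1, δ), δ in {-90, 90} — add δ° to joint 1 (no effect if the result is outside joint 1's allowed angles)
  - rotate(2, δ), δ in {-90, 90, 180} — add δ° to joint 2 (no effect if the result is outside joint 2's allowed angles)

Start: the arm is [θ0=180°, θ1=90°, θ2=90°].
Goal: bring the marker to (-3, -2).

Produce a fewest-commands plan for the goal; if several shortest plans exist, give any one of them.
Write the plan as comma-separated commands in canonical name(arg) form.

initial: [θ0=180°, θ1=90°, θ2=90°]
t=1 rotate(2, 180) ⇒ [θ0=180°, θ1=90°, θ2=270°]
shorter routes all fall short; 1 is best.

rotate(2, 180)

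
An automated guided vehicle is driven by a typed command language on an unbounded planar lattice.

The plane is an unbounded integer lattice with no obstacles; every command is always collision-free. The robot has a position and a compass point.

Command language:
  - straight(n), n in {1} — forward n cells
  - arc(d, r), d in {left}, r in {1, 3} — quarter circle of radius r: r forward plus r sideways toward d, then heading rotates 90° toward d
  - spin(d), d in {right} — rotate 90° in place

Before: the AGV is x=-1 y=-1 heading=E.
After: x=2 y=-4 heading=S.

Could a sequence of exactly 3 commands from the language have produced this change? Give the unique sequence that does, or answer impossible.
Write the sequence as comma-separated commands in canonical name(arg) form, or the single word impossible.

spin(right), arc(left, 3), spin(right)

key: position moved to (2,-4) AND the heading swung to S — translation plus rotation needed
start: x=-1 y=-1 heading=E
[1] after spin(right): x=-1 y=-1 heading=S
[2] after arc(left, 3): x=2 y=-4 heading=E
[3] after spin(right): x=2 y=-4 heading=S
no rival 3-sequence matches.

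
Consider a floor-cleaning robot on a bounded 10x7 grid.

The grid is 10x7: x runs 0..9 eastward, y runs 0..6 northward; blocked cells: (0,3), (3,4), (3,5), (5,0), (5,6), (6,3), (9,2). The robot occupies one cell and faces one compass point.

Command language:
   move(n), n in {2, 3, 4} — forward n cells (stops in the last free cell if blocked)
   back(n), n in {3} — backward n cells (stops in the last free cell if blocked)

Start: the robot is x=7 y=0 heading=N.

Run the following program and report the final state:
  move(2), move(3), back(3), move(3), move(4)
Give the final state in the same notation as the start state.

start: x=7 y=0 heading=N
step 1 (move(2)): x=7 y=2 heading=N
step 2 (move(3)): x=7 y=5 heading=N
step 3 (back(3)): x=7 y=2 heading=N
step 4 (move(3)): x=7 y=5 heading=N
step 5 (move(4)): x=7 y=6 heading=N

x=7 y=6 heading=N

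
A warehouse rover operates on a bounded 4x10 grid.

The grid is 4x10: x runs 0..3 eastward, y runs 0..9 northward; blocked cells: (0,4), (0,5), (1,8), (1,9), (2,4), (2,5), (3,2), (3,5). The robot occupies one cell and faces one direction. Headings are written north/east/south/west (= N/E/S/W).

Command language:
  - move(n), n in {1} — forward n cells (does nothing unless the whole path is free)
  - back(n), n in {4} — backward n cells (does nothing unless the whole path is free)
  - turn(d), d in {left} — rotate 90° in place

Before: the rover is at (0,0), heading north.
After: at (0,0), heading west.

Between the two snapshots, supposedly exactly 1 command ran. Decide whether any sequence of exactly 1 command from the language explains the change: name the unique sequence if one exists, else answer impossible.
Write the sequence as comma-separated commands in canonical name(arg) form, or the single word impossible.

key: parked at (0,0) the whole time — nothing moves the robot
start: at (0,0), heading north
step 1 (turn(left)): at (0,0), heading west
uniquely the one of 3 1-step routes that fits.

turn(left)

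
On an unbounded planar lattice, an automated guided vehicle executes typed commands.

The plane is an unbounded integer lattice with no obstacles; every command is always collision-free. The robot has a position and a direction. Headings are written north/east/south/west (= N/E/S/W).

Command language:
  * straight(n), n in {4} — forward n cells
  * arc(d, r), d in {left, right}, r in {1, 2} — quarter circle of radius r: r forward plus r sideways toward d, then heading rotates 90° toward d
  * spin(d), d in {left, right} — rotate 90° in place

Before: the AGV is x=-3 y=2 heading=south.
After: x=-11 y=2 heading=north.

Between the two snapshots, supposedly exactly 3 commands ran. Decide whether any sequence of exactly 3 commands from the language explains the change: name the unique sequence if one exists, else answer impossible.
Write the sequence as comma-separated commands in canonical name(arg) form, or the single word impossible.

arc(right, 2), straight(4), arc(right, 2)

key: position moved to (-11,2) AND the heading swung to N — translation plus rotation needed
start: x=-3 y=2 heading=south
[1] after arc(right, 2): x=-5 y=0 heading=west
[2] after straight(4): x=-9 y=0 heading=west
[3] after arc(right, 2): x=-11 y=2 heading=north
uniquely the one of 343 3-step routes that fits.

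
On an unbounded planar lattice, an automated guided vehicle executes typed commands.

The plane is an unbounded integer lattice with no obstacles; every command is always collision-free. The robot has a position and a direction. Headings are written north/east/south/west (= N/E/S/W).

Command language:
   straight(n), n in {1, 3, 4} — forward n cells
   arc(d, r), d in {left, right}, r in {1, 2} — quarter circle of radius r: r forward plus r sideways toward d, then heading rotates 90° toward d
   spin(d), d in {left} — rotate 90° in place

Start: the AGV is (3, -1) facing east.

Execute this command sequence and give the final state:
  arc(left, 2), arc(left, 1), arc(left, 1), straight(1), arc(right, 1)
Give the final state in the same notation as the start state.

initial: (3, -1) facing east
step 1 (arc(left, 2)): (5, 1) facing north
step 2 (arc(left, 1)): (4, 2) facing west
step 3 (arc(left, 1)): (3, 1) facing south
step 4 (straight(1)): (3, 0) facing south
step 5 (arc(right, 1)): (2, -1) facing west

(2, -1) facing west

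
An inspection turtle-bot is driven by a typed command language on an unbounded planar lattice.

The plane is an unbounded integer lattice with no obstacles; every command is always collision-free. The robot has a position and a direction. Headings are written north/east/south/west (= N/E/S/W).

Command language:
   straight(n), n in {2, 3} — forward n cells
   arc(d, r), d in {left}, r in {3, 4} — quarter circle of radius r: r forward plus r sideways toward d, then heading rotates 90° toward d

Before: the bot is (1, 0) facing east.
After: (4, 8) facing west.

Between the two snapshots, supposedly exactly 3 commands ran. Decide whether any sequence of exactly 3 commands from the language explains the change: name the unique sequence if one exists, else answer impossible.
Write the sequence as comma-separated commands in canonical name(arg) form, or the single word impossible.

straight(3), arc(left, 4), arc(left, 4)

key: running arc(left, 4) before straight(3) would end elsewhere — order is forced
start: (1, 0) facing east
t=1 straight(3) ⇒ (4, 0) facing east
t=2 arc(left, 4) ⇒ (8, 4) facing north
t=3 arc(left, 4) ⇒ (4, 8) facing west
uniquely the one of 64 3-step routes that fits.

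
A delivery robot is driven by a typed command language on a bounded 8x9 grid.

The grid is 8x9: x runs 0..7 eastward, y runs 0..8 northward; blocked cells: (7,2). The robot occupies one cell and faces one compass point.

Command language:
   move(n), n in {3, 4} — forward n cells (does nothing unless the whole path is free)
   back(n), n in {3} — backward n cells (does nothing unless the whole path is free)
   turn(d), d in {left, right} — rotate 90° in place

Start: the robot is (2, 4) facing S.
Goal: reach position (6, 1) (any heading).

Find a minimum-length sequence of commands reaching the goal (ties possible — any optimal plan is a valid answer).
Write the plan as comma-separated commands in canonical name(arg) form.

move(3), turn(left), move(4)

start: (2, 4) facing S
[1] after move(3): (2, 1) facing S
[2] after turn(left): (2, 1) facing E
[3] after move(4): (6, 1) facing E
shorter routes all fall short; 3 is best.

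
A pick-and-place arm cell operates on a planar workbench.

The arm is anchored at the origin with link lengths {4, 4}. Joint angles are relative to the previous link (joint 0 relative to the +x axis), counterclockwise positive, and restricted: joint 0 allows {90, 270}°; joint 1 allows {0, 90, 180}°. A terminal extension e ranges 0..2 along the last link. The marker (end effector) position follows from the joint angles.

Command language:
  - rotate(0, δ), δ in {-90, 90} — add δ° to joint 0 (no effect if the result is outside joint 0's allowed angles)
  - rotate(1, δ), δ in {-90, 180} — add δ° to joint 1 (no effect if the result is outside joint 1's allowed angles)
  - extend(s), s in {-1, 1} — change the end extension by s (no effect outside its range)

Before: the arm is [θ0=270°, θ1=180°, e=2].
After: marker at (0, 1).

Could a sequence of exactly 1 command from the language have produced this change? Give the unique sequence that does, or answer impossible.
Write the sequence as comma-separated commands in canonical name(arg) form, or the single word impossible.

start: [θ0=270°, θ1=180°, e=2]
step 1 (extend(-1)): [θ0=270°, θ1=180°, e=1]
no other 1-command option fits: unique.

extend(-1)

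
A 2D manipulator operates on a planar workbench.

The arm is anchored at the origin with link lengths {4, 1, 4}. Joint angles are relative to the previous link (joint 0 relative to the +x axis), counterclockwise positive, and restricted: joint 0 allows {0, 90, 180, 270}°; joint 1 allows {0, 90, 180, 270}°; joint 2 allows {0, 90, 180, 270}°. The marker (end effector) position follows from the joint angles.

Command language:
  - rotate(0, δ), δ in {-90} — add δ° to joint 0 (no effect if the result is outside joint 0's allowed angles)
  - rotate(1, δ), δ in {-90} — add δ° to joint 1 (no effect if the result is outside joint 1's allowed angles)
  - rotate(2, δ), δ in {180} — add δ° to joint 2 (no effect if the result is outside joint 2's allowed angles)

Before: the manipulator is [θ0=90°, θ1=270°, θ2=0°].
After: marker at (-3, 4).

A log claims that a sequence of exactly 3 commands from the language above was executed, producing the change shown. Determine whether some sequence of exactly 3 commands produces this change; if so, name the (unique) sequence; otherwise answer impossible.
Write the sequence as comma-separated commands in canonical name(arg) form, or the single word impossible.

initial: [θ0=90°, θ1=270°, θ2=0°]
step 1 (rotate(2, 180)): [θ0=90°, θ1=270°, θ2=180°]
step 2 (rotate(2, 180)): [θ0=90°, θ1=270°, θ2=0°]
step 3 (rotate(2, 180)): [θ0=90°, θ1=270°, θ2=180°]
no other 3-command option fits: unique.

rotate(2, 180), rotate(2, 180), rotate(2, 180)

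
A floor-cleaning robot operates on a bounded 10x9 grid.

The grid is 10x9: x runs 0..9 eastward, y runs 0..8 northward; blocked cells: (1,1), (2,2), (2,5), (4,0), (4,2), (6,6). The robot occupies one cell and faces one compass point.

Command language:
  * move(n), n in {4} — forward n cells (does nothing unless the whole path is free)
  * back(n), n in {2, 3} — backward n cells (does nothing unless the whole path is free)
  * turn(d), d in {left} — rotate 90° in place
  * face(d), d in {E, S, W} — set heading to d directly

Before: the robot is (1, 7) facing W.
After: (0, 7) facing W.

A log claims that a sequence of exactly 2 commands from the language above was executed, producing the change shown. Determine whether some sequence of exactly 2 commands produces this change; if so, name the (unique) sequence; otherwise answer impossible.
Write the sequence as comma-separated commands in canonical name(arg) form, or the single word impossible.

back(3), move(4)

key: order matters: swapping back(3) and move(4) lands elsewhere
from: (1, 7) facing W
[1] after back(3): (4, 7) facing W
[2] after move(4): (0, 7) facing W
all 49 alternatives checked — unique.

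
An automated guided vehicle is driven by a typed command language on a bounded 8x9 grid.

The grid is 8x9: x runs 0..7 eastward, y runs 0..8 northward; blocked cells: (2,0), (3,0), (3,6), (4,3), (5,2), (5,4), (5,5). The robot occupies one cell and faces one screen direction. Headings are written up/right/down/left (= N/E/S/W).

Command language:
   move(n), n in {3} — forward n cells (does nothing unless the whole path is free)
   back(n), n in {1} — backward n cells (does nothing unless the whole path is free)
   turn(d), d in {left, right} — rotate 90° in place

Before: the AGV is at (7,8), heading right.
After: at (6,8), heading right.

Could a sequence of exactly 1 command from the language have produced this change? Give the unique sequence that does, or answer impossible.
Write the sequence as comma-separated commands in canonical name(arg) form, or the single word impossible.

key: still facing E — the one step turns nothing
from: at (7,8), heading right
1. back(1) → at (6,8), heading right
uniquely the one of 4 1-step routes that fits.

back(1)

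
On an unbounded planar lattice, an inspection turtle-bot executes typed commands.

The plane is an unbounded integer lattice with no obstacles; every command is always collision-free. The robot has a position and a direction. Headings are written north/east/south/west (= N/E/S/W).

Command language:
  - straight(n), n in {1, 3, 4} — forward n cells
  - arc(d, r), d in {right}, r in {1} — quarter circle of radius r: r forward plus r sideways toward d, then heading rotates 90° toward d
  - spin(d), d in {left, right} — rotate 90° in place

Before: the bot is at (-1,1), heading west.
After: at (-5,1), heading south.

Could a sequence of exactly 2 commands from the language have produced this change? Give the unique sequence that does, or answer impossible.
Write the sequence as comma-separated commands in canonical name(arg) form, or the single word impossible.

key: order matters: swapping straight(4) and spin(left) lands elsewhere
from: at (-1,1), heading west
1. straight(4) → at (-5,1), heading west
2. spin(left) → at (-5,1), heading south
no other 2-command option fits: unique.

straight(4), spin(left)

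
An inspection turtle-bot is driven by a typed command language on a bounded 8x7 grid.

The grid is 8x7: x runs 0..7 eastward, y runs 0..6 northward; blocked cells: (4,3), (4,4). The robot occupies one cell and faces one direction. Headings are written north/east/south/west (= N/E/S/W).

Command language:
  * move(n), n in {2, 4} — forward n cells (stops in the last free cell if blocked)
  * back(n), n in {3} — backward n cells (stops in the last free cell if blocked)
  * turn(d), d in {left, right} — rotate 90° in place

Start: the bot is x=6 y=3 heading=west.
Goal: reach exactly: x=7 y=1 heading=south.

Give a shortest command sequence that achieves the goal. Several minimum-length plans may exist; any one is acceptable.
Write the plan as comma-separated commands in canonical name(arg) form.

start: x=6 y=3 heading=west
1. back(3) → x=7 y=3 heading=west
2. turn(left) → x=7 y=3 heading=south
3. move(2) → x=7 y=1 heading=south
no 2-step plan works, so 3 is optimal.

back(3), turn(left), move(2)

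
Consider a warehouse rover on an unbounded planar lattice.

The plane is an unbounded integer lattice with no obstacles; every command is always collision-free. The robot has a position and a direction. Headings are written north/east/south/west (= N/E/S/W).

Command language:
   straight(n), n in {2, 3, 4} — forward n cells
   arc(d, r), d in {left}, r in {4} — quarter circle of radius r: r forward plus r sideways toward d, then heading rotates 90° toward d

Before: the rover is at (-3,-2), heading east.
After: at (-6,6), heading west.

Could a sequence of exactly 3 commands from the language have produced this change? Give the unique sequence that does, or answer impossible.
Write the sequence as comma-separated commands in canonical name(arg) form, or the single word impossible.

arc(left, 4), arc(left, 4), straight(3)

key: position moved to (-6,6) AND the heading swung to W — translation plus rotation needed
from: at (-3,-2), heading east
t=1 arc(left, 4) ⇒ at (1,2), heading north
t=2 arc(left, 4) ⇒ at (-3,6), heading west
t=3 straight(3) ⇒ at (-6,6), heading west
all 64 alternatives checked — unique.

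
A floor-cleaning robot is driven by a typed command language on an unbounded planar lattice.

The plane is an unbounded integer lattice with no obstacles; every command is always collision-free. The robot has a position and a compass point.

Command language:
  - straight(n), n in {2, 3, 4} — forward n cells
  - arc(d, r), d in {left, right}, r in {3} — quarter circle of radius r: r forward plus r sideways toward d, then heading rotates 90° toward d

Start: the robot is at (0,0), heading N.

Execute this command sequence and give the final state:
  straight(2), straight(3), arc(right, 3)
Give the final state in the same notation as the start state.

at (3,8), heading E

start: at (0,0), heading N
1. straight(2) → at (0,2), heading N
2. straight(3) → at (0,5), heading N
3. arc(right, 3) → at (3,8), heading E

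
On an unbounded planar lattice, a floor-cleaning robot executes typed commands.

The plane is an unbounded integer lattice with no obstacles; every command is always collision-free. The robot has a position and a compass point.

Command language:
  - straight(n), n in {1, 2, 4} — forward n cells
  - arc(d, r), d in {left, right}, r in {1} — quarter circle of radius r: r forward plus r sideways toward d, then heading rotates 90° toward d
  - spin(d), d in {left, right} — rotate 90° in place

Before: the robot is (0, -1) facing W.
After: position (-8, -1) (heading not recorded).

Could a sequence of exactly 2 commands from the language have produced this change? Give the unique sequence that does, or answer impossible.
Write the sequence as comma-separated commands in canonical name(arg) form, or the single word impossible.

straight(4), straight(4)

t0: (0, -1) facing W
[1] after straight(4): (-4, -1) facing W
[2] after straight(4): (-8, -1) facing W
all 49 alternatives checked — unique.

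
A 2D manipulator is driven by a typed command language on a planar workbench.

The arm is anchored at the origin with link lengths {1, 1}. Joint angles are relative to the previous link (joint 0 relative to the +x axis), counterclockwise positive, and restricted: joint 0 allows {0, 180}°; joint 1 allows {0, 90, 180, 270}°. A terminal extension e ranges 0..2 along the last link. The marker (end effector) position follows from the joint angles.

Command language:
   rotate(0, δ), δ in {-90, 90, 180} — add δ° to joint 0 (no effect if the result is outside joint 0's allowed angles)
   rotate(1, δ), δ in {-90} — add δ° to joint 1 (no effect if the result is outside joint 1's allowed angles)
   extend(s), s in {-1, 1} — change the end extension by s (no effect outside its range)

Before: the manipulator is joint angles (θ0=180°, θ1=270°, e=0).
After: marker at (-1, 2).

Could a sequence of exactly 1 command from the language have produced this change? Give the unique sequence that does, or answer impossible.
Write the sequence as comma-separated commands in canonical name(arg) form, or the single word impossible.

begin: joint angles (θ0=180°, θ1=270°, e=0)
t=1 extend(1) ⇒ joint angles (θ0=180°, θ1=270°, e=1)
no other 1-command option fits: unique.

extend(1)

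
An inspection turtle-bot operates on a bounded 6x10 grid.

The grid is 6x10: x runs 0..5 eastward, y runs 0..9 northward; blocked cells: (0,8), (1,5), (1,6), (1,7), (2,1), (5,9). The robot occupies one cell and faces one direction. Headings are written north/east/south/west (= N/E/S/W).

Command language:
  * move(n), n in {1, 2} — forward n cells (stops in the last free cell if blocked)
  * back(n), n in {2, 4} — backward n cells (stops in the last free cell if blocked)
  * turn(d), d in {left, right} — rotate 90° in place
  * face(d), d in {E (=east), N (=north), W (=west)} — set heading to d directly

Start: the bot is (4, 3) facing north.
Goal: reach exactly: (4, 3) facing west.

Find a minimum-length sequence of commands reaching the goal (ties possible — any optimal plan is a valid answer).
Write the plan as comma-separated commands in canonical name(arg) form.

turn(left)

from: (4, 3) facing north
step 1 (turn(left)): (4, 3) facing west
nothing shorter than 1 reaches the goal.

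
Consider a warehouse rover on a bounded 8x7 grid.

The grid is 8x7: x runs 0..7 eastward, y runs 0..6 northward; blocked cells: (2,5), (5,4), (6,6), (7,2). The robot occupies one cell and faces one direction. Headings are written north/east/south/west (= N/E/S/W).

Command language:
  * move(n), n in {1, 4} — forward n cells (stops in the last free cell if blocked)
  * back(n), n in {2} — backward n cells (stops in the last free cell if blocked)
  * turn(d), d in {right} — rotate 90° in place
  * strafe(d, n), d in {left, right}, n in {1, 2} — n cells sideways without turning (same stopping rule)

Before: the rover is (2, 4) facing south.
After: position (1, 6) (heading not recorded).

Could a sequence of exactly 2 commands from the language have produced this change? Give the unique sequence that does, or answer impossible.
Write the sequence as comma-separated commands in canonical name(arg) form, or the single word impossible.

strafe(right, 1), back(2)

key: order matters: swapping strafe(right, 1) and back(2) lands elsewhere
initial: (2, 4) facing south
1. strafe(right, 1) → (1, 4) facing south
2. back(2) → (1, 6) facing south
no other 2-command option fits: unique.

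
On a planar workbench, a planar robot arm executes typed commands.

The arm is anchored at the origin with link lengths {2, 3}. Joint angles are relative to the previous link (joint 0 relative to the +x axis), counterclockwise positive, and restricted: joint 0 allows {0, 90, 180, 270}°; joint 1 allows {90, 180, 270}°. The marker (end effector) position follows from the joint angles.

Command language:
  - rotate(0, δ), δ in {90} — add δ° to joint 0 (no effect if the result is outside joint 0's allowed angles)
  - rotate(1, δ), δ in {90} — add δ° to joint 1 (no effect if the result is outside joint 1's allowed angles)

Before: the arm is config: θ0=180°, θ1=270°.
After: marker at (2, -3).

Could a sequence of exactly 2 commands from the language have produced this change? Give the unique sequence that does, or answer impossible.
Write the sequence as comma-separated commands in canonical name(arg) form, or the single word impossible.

from: config: θ0=180°, θ1=270°
1. rotate(0, 90) → config: θ0=270°, θ1=270°
2. rotate(0, 90) → config: θ0=0°, θ1=270°
uniquely the one of 4 2-step routes that fits.

rotate(0, 90), rotate(0, 90)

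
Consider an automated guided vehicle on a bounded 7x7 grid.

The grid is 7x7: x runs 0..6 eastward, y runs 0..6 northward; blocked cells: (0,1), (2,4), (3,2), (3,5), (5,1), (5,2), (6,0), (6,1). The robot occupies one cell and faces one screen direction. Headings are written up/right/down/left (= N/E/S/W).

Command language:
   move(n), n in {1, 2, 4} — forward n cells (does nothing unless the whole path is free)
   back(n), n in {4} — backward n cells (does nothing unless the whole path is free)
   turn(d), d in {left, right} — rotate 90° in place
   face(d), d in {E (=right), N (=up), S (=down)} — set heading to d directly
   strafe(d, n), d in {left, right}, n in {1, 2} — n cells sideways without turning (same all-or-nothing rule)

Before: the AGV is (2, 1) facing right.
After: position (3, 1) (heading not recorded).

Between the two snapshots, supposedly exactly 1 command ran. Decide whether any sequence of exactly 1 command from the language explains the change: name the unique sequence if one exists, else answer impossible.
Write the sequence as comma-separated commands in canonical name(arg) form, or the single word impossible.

from: (2, 1) facing right
step 1 (move(1)): (3, 1) facing right
no rival 1-sequence matches.

move(1)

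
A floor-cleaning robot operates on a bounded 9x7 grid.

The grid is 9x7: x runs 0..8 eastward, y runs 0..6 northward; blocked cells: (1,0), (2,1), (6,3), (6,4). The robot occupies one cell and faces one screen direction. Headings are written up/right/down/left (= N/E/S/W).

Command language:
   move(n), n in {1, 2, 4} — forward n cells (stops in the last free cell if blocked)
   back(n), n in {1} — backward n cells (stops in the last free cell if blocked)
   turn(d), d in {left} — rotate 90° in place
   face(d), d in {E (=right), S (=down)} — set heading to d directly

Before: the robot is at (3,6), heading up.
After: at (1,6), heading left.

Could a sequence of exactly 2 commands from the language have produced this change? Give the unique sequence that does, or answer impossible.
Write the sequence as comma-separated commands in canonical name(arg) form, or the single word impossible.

key: running move(2) before turn(left) would end elsewhere — order is forced
initial: at (3,6), heading up
1. turn(left) → at (3,6), heading left
2. move(2) → at (1,6), heading left
no rival 2-sequence matches.

turn(left), move(2)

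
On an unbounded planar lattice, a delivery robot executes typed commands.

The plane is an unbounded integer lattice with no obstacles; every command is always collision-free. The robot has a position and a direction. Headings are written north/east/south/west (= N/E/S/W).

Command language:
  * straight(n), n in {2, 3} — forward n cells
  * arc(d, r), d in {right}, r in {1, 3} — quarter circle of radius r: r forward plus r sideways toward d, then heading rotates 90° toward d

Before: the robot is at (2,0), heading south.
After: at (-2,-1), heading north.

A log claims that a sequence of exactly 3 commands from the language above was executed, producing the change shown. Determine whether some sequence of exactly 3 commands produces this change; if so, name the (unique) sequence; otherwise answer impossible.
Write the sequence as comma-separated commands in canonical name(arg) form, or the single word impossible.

straight(3), arc(right, 1), arc(right, 3)

key: position moved to (-2,-1) AND the heading swung to N — translation plus rotation needed
start: at (2,0), heading south
t=1 straight(3) ⇒ at (2,-3), heading south
t=2 arc(right, 1) ⇒ at (1,-4), heading west
t=3 arc(right, 3) ⇒ at (-2,-1), heading north
no other 3-command option fits: unique.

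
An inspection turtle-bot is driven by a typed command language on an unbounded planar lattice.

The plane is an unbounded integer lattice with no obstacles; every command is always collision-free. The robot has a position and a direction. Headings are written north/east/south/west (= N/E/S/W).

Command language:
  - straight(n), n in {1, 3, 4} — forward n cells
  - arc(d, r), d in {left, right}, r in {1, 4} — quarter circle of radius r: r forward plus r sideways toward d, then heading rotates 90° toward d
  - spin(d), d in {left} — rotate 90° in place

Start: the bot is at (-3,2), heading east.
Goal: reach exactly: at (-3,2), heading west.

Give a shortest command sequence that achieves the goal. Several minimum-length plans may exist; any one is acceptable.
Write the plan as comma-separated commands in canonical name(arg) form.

start: at (-3,2), heading east
t=1 spin(left) ⇒ at (-3,2), heading north
t=2 spin(left) ⇒ at (-3,2), heading west
minimal: 2 command(s), checked below 2.

spin(left), spin(left)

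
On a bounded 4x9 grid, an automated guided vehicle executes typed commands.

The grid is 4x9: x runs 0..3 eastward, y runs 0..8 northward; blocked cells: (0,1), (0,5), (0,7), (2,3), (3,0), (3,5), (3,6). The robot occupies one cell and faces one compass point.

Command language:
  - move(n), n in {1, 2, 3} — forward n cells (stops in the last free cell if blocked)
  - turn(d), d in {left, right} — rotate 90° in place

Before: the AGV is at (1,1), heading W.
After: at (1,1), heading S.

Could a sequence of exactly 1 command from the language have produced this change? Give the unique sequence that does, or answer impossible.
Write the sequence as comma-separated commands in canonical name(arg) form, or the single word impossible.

key: (1,1) unchanged — the single command moves nothing
from: at (1,1), heading W
1. turn(left) → at (1,1), heading S
all 5 alternatives checked — unique.

turn(left)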